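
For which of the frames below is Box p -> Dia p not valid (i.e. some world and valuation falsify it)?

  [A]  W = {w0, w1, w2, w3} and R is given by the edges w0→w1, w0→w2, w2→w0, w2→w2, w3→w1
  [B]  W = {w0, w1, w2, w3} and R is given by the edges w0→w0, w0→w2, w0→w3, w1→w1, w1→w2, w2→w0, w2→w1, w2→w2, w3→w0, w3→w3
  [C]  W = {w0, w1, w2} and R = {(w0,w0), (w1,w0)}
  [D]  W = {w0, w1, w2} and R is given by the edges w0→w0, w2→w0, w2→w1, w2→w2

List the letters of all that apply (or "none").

A, C, D

The schema Box p -> Dia p is axiom D; it is valid on a frame iff R is serial.
(A) R is not serial (w1 has no R-successor), so the schema fails here.
(B) R is serial (every world has an R-successor), so the schema is valid here.
(C) R is not serial (w2 has no R-successor), so the schema fails here.
(D) R is not serial (w1 has no R-successor), so the schema fails here.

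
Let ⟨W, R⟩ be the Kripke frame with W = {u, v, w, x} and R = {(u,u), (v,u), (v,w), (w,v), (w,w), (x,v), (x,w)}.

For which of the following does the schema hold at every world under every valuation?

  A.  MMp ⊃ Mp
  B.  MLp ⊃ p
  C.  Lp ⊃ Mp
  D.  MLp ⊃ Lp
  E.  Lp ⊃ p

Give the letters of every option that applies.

C

R is not reflexive: not v R v.
R is not symmetric: v R u but not u R v.
R is not transitive: v R w and w R v but not v R v.
R is not euclidean: v R u and v R w but not u R w.
R is serial: every world has an R-successor.
(A) MMp ⊃ Mp is the dual of axiom 4, which corresponds to transitivity. R is not transitive — not valid.
(B) MLp ⊃ p (the dual of axiom B) characterises the symmetric frames. R is not symmetric — not valid.
(C) Lp ⊃ Mp is axiom D, which corresponds to seriality. R is serial — valid.
(D) MLp ⊃ Lp is the dual of axiom 5; it is valid on a frame exactly when R is euclidean. R is not euclidean, so not valid.
(E) Lp ⊃ p is axiom T, which corresponds to reflexivity. R is not reflexive — not valid.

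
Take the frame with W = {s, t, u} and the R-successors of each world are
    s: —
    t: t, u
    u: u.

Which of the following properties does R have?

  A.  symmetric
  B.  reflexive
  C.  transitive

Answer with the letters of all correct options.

C

(A) not symmetric: t R u but not u R t.
(B) not reflexive: not s R s.
(C) transitive: R is closed under composition.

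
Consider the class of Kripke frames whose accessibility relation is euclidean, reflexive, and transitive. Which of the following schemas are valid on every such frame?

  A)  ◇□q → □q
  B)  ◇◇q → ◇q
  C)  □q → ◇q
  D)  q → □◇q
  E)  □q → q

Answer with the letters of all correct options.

A relation that is euclidean, reflexive, and transitive is also serial and symmetric.
(A) the dual of axiom 5: valid iff R is euclidean. Every such R is euclidean — valid.
(B) the dual of axiom 4: valid iff R is transitive. Every such R is transitive — valid.
(C) □q → ◇q (axiom D) characterises the serial frames. Every such R is serial — valid.
(D) q → □◇q (axiom B) characterises the symmetric frames. Every such R is symmetric — valid.
(E) axiom T: valid iff R is reflexive. Every such R is reflexive — valid.

A, B, C, D, E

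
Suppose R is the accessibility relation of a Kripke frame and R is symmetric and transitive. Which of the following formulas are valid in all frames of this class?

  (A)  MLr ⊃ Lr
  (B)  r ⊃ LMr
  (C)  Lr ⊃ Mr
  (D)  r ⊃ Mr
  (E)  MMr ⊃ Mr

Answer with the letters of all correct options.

A symmetric transitive relation is euclidean (uRv and uRw give vRu by symmetry, then vRw by transitivity).
(A) the dual of axiom 5: valid iff R is euclidean. Every such R is euclidean — valid.
(B) r ⊃ LMr is axiom B, which corresponds to symmetry. Every such R is symmetric — valid.
(C) axiom D: valid iff R is serial. Such an R need not be serial — not valid.
(D) r ⊃ Mr is the dual of axiom T; it is valid on a frame exactly when R is reflexive. Such an R need not be reflexive, so not valid.
(E) MMr ⊃ Mr is the dual of axiom 4, which corresponds to transitivity. Every such R is transitive — valid.

A, B, E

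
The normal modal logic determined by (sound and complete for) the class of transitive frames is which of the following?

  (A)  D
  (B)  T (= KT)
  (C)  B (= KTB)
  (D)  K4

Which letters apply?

D

(A) D is determined by the class of serial frames.
(B) T (= KT) is determined by the class of reflexive frames.
(C) B (= KTB) is determined by the class of reflexive and symmetric frames.
(D) K4 is determined by exactly this class.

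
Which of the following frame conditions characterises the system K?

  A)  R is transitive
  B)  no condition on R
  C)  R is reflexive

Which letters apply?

B

(A) this class determines K4, not K.
(B) K is sound and complete for exactly this class.
(C) this class determines T (= KT), not K.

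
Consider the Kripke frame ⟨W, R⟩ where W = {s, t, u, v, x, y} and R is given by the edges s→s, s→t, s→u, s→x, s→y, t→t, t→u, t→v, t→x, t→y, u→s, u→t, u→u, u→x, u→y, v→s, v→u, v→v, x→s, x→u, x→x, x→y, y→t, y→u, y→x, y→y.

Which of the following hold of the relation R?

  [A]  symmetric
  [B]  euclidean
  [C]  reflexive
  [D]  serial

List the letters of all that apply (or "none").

C, D

(A) not symmetric: s R t but not t R s.
(B) not euclidean: s R t and s R s but not t R s.
(C) reflexive: each world relates to itself.
(D) serial: every world has an R-successor.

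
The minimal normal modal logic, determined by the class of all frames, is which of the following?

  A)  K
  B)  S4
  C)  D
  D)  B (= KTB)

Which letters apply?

(A) K is determined by exactly this class.
(B) S4 is determined by the class of reflexive and transitive frames.
(C) D is determined by the class of serial frames.
(D) B (= KTB) is determined by the class of reflexive and symmetric frames.

A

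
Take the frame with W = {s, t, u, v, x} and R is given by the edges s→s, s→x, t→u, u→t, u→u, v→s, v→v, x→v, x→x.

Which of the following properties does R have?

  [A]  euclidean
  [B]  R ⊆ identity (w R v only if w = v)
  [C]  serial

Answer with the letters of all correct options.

C

(A) not euclidean: s R x and s R s but not x R s.
(B) not ⊆ identity: s R x with s ≠ x.
(C) serial: every world has an R-successor.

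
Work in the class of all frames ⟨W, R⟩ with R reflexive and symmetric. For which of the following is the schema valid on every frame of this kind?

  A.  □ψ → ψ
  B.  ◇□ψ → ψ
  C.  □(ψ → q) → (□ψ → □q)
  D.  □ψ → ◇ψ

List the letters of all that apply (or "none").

Reflexive relations are serial.
(A) □ψ → ψ (axiom T) characterises the reflexive frames. Every such R is reflexive — valid.
(B) ◇□ψ → ψ is the dual of axiom B, which corresponds to symmetry. Every such R is symmetric — valid.
(C) □(ψ → q) → (□ψ → □q) is the K axiom; it holds on all frames — valid.
(D) □ψ → ◇ψ (axiom D) characterises the serial frames. Every such R is serial — valid.

A, B, C, D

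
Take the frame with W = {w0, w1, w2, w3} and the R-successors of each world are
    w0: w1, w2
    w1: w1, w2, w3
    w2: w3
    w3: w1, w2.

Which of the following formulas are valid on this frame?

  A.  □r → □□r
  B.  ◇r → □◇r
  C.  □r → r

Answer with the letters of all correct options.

R is not reflexive: not w0 R w0.
R is not transitive: w0 R w1 and w1 R w3 but not w0 R w3.
R is not euclidean: w0 R w2 and w0 R w1 but not w2 R w1.
(A) axiom 4: valid iff R is transitive. R is not transitive — not valid.
(B) ◇r → □◇r is axiom 5; it is valid on a frame exactly when R is euclidean. R is not euclidean, so not valid.
(C) □r → r (axiom T) characterises the reflexive frames. R is not reflexive — not valid.

none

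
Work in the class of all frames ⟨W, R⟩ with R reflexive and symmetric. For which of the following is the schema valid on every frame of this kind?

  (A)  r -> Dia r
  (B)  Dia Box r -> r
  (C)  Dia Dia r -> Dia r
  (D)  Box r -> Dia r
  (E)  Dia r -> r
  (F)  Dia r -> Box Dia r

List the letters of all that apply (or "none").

A, B, D

Reflexive relations are serial.
(A) r -> Dia r (the dual of axiom T) characterises the reflexive frames. Every such R is reflexive — valid.
(B) Dia Box r -> r is the dual of axiom B, which corresponds to symmetry. Every such R is symmetric — valid.
(C) Dia Dia r -> Dia r is the dual of axiom 4, which corresponds to transitivity. Such an R need not be transitive — not valid.
(D) axiom D: valid iff R is serial. Every such R is serial — valid.
(E) Dia r -> r is the converse of T; it holds exactly when R ⊆ identity. Such an R need not be a subset of the identity — not valid.
(F) Dia r -> Box Dia r (axiom 5) characterises the euclidean frames. Such an R need not be euclidean — not valid.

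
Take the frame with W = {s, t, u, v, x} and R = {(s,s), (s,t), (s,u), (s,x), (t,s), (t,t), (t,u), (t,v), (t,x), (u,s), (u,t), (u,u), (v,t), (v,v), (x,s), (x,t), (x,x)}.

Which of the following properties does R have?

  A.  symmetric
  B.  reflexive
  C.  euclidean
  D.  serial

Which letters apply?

A, B, D

(A) symmetric: every R-edge is matched by its reverse.
(B) reflexive: each world relates to itself.
(C) not euclidean: s R u and s R x but not u R x.
(D) serial: every world has an R-successor.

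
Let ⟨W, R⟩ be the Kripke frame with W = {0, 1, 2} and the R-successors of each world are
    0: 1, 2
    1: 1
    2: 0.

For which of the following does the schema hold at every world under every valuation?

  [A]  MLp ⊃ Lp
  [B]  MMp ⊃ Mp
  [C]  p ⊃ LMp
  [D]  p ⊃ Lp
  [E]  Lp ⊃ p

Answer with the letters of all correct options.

R is not reflexive: not 0 R 0.
R is not symmetric: 0 R 1 but not 1 R 0.
R is not transitive: 0 R 2 and 2 R 0 but not 0 R 0.
R is not euclidean: 0 R 1 and 0 R 2 but not 1 R 2.
R is not a subset of the identity: 0 R 1 with 0 ≠ 1.
(A) MLp ⊃ Lp is the dual of axiom 5; it is valid on a frame exactly when R is euclidean. R is not euclidean, so not valid.
(B) the dual of axiom 4: valid iff R is transitive. R is not transitive — not valid.
(C) p ⊃ LMp (axiom B) characterises the symmetric frames. R is not symmetric — not valid.
(D) p ⊃ Lp (equivalent to ◇p→p) corresponds to R being a subset of the identity. Here R ⊄ identity, so not valid.
(E) axiom T: valid iff R is reflexive. R is not reflexive — not valid.

none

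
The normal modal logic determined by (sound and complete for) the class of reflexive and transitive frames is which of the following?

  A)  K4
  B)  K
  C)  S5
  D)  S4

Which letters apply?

(A) K4 is determined by the class of transitive frames.
(B) K is determined by the class of arbitrary frames.
(C) S5 is determined by the class of reflexive, symmetric, and transitive frames.
(D) S4 is determined by exactly this class.

D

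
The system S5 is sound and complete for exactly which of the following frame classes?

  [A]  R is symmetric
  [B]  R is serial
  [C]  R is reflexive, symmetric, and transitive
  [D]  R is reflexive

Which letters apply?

(A) this class determines KB, not S5.
(B) this class determines D, not S5.
(C) S5 is sound and complete for exactly this class.
(D) this class determines T (= KT), not S5.

C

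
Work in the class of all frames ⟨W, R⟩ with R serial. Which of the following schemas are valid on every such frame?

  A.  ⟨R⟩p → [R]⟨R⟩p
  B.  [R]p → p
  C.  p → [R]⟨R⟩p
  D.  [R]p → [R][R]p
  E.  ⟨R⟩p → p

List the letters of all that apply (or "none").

(A) ⟨R⟩p → [R]⟨R⟩p (axiom 5) characterises the euclidean frames. Such an R need not be euclidean — not valid.
(B) [R]p → p is axiom T, which corresponds to reflexivity. Such an R need not be reflexive — not valid.
(C) p → [R]⟨R⟩p is axiom B, which corresponds to symmetry. Such an R need not be symmetric — not valid.
(D) [R]p → [R][R]p is axiom 4, which corresponds to transitivity. Such an R need not be transitive — not valid.
(E) ⟨R⟩p → p (the converse of T) corresponds to R being a subset of the identity. Such an R need not be a subset of the identity, so not valid.

none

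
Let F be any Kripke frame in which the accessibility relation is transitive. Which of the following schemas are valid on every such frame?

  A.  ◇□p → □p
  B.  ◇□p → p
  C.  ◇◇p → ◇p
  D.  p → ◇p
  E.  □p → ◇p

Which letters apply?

C

(A) the dual of axiom 5: valid iff R is euclidean. Such an R need not be euclidean — not valid.
(B) ◇□p → p is the dual of axiom B, which corresponds to symmetry. Such an R need not be symmetric — not valid.
(C) ◇◇p → ◇p is the dual of axiom 4, which corresponds to transitivity. Every such R is transitive — valid.
(D) p → ◇p (the dual of axiom T) characterises the reflexive frames. Such an R need not be reflexive — not valid.
(E) □p → ◇p (axiom D) characterises the serial frames. Such an R need not be serial — not valid.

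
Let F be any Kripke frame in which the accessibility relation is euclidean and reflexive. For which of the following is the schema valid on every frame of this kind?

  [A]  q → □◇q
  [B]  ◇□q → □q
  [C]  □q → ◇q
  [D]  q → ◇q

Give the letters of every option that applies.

A, B, C, D

A reflexive euclidean relation is also symmetric (from wRw and wRv the euclidean condition gives vRw) and hence transitive; it is an equivalence relation.
(A) q → □◇q is axiom B; it is valid on a frame exactly when R is symmetric. Every such R is symmetric, so valid.
(B) the dual of axiom 5: valid iff R is euclidean. Every such R is euclidean — valid.
(C) □q → ◇q is axiom D; it is valid on a frame exactly when R is serial. Every such R is serial, so valid.
(D) q → ◇q (the dual of axiom T) characterises the reflexive frames. Every such R is reflexive — valid.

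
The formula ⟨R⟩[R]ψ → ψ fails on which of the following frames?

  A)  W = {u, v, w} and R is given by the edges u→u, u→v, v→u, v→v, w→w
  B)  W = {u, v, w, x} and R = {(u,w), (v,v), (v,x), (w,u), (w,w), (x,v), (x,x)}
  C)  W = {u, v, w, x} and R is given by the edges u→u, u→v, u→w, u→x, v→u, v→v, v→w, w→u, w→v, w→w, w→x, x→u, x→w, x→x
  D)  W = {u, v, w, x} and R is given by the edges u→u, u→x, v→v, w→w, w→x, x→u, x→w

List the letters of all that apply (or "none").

The schema ⟨R⟩[R]ψ → ψ is the dual of axiom B; it is valid on a frame iff R is symmetric.
(A) R is symmetric (every R-edge is matched by its reverse), so the schema is valid here.
(B) R is symmetric (every R-edge is matched by its reverse), so the schema is valid here.
(C) R is symmetric (every R-edge is matched by its reverse), so the schema is valid here.
(D) R is symmetric (every R-edge is matched by its reverse), so the schema is valid here.

none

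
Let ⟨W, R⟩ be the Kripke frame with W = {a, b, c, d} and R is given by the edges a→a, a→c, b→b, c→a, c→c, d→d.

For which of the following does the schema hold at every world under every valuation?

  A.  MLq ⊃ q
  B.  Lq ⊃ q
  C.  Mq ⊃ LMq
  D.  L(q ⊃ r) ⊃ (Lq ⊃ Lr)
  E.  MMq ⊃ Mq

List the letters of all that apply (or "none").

R is reflexive: each world relates to itself.
R is symmetric: every R-edge is matched by its reverse.
R is transitive: R is closed under composition.
R is euclidean: any two R-successors of the same world are R-related.
(A) MLq ⊃ q is the dual of axiom B; it is valid on a frame exactly when R is symmetric. R is symmetric, so valid.
(B) axiom T: valid iff R is reflexive. R is reflexive — valid.
(C) Mq ⊃ LMq is axiom 5, which corresponds to the euclidean property. R is euclidean — valid.
(D) L(q ⊃ r) ⊃ (Lq ⊃ Lr) is axiom K, valid on every Kripke frame — valid.
(E) MMq ⊃ Mq is the dual of axiom 4; it is valid on a frame exactly when R is transitive. R is transitive, so valid.

A, B, C, D, E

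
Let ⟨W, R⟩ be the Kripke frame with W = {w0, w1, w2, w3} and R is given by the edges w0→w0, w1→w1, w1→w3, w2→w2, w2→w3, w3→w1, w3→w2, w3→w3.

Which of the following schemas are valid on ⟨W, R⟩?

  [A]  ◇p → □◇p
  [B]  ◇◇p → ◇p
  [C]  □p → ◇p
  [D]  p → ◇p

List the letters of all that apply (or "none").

R is reflexive: each world relates to itself.
R is not transitive: w1 R w3 and w3 R w2 but not w1 R w2.
R is not euclidean: w3 R w1 and w3 R w2 but not w1 R w2.
R is serial: every world has an R-successor.
(A) ◇p → □◇p is axiom 5, which corresponds to the euclidean property. R is not euclidean — not valid.
(B) the dual of axiom 4: valid iff R is transitive. R is not transitive — not valid.
(C) □p → ◇p (axiom D) characterises the serial frames. R is serial — valid.
(D) p → ◇p is the dual of axiom T; it is valid on a frame exactly when R is reflexive. R is reflexive, so valid.

C, D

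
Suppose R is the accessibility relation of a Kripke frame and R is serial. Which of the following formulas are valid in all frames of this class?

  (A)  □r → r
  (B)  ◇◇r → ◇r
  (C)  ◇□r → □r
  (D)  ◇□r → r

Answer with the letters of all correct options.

none

(A) □r → r is axiom T, which corresponds to reflexivity. Such an R need not be reflexive — not valid.
(B) ◇◇r → ◇r (the dual of axiom 4) characterises the transitive frames. Such an R need not be transitive — not valid.
(C) ◇□r → □r is the dual of axiom 5; it is valid on a frame exactly when R is euclidean. Such an R need not be euclidean, so not valid.
(D) ◇□r → r is the dual of axiom B; it is valid on a frame exactly when R is symmetric. Such an R need not be symmetric, so not valid.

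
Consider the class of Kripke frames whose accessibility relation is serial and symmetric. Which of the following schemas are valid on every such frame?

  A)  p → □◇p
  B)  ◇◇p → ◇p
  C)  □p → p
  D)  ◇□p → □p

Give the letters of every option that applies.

(A) p → □◇p (axiom B) characterises the symmetric frames. Every such R is symmetric — valid.
(B) the dual of axiom 4: valid iff R is transitive. Such an R need not be transitive — not valid.
(C) axiom T: valid iff R is reflexive. Such an R need not be reflexive — not valid.
(D) the dual of axiom 5: valid iff R is euclidean. Such an R need not be euclidean — not valid.

A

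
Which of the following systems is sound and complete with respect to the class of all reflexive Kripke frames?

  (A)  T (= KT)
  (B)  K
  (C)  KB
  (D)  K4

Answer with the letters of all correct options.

A

(A) T (= KT) is determined by exactly this class.
(B) K is determined by the class of arbitrary frames.
(C) KB is determined by the class of symmetric frames.
(D) K4 is determined by the class of transitive frames.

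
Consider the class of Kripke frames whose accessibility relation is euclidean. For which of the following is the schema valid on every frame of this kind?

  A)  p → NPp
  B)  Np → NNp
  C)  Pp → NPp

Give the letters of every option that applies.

(A) axiom B: valid iff R is symmetric. Such an R need not be symmetric — not valid.
(B) Np → NNp is axiom 4; it is valid on a frame exactly when R is transitive. Such an R need not be transitive, so not valid.
(C) Pp → NPp (axiom 5) characterises the euclidean frames. Every such R is euclidean — valid.

C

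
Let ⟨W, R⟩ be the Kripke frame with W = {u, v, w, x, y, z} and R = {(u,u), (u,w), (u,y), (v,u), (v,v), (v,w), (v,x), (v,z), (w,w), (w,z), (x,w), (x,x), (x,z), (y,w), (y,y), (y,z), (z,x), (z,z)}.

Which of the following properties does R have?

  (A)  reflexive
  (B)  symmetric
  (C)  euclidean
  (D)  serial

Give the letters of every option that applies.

(A) reflexive: each world relates to itself.
(B) not symmetric: u R w but not w R u.
(C) not euclidean: u R w and u R u but not w R u.
(D) serial: every world has an R-successor.

A, D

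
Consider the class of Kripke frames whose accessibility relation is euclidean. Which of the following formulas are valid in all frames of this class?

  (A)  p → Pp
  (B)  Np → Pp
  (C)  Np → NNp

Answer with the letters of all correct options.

(A) p → Pp is the dual of axiom T; it is valid on a frame exactly when R is reflexive. Such an R need not be reflexive, so not valid.
(B) Np → Pp (axiom D) characterises the serial frames. Such an R need not be serial — not valid.
(C) Np → NNp (axiom 4) characterises the transitive frames. Such an R need not be transitive — not valid.

none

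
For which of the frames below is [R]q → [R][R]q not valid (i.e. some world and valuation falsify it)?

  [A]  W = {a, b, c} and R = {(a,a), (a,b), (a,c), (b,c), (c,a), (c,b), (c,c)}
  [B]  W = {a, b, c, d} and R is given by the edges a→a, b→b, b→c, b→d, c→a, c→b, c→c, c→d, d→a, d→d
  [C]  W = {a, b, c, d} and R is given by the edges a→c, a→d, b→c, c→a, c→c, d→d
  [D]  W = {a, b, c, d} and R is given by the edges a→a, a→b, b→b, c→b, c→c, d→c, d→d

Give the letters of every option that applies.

A, B, C, D

The schema [R]q → [R][R]q is axiom 4; it is valid on a frame iff R is transitive.
(A) R is not transitive (b R c and c R a but not b R a), so the schema fails here.
(B) R is not transitive (b R c and c R a but not b R a), so the schema fails here.
(C) R is not transitive (a R c and c R a but not a R a), so the schema fails here.
(D) R is not transitive (d R c and c R b but not d R b), so the schema fails here.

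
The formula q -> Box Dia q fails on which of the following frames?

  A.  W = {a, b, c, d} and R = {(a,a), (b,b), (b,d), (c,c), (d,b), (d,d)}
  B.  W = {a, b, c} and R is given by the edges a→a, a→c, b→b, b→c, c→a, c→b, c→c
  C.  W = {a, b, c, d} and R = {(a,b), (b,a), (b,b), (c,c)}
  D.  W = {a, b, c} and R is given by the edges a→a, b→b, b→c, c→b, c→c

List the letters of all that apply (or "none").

none

The schema q -> Box Dia q is axiom B; it is valid on a frame iff R is symmetric.
(A) R is symmetric (every R-edge is matched by its reverse), so the schema is valid here.
(B) R is symmetric (every R-edge is matched by its reverse), so the schema is valid here.
(C) R is symmetric (every R-edge is matched by its reverse), so the schema is valid here.
(D) R is symmetric (every R-edge is matched by its reverse), so the schema is valid here.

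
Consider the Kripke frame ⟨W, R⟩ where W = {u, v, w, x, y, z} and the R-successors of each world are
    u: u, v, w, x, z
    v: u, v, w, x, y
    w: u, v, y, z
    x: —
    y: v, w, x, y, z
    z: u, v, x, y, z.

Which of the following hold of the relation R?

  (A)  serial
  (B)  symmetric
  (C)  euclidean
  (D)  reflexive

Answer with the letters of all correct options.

none

(A) not serial: x has no R-successor.
(B) not symmetric: u R x but not x R u.
(C) not euclidean: u R v and u R z but not v R z.
(D) not reflexive: not w R w.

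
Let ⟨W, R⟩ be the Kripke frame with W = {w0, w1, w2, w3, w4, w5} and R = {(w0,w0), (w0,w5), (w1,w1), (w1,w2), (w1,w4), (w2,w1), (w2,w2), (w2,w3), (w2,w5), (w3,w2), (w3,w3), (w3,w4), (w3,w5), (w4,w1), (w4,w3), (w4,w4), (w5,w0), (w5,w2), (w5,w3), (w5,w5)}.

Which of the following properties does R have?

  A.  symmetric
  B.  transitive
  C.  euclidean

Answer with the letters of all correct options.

A

(A) symmetric: every R-edge is matched by its reverse.
(B) not transitive: w0 R w5 and w5 R w2 but not w0 R w2.
(C) not euclidean: w1 R w2 and w1 R w4 but not w2 R w4.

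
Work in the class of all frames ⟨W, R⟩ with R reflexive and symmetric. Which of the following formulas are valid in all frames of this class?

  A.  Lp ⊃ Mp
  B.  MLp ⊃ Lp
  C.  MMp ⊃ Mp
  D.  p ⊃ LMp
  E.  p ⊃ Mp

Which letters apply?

A, D, E

Reflexive relations are serial.
(A) Lp ⊃ Mp (axiom D) characterises the serial frames. Every such R is serial — valid.
(B) MLp ⊃ Lp (the dual of axiom 5) characterises the euclidean frames. Such an R need not be euclidean — not valid.
(C) the dual of axiom 4: valid iff R is transitive. Such an R need not be transitive — not valid.
(D) p ⊃ LMp is axiom B; it is valid on a frame exactly when R is symmetric. Every such R is symmetric, so valid.
(E) the dual of axiom T: valid iff R is reflexive. Every such R is reflexive — valid.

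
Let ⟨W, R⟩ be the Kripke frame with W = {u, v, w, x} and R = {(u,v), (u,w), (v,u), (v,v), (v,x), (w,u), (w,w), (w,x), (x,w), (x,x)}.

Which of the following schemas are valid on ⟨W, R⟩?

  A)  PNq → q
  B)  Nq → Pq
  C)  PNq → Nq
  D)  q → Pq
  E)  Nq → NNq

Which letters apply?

R is not reflexive: not u R u.
R is not symmetric: v R x but not x R v.
R is not transitive: u R v and v R u but not u R u.
R is not euclidean: u R v and u R w but not v R w.
R is serial: every world has an R-successor.
(A) PNq → q is the dual of axiom B; it is valid on a frame exactly when R is symmetric. R is not symmetric, so not valid.
(B) Nq → Pq (axiom D) characterises the serial frames. R is serial — valid.
(C) the dual of axiom 5: valid iff R is euclidean. R is not euclidean — not valid.
(D) q → Pq is the dual of axiom T; it is valid on a frame exactly when R is reflexive. R is not reflexive, so not valid.
(E) axiom 4: valid iff R is transitive. R is not transitive — not valid.

B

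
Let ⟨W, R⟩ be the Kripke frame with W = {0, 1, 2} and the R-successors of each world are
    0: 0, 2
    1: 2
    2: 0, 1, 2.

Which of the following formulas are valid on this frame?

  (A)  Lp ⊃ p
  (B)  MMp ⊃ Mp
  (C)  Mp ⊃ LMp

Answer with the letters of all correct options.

R is not reflexive: not 1 R 1.
R is not transitive: 0 R 2 and 2 R 1 but not 0 R 1.
R is not euclidean: 2 R 0 and 2 R 1 but not 0 R 1.
(A) axiom T: valid iff R is reflexive. R is not reflexive — not valid.
(B) the dual of axiom 4: valid iff R is transitive. R is not transitive — not valid.
(C) Mp ⊃ LMp (axiom 5) characterises the euclidean frames. R is not euclidean — not valid.

none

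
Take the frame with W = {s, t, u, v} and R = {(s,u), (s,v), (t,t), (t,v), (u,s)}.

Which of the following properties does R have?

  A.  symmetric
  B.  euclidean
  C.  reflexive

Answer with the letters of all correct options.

(A) not symmetric: s R v but not v R s.
(B) not euclidean: s R u and s R v but not u R v.
(C) not reflexive: not s R s.

none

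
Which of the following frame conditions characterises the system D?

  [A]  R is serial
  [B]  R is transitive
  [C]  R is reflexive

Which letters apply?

(A) D is sound and complete for exactly this class.
(B) this class determines K4, not D.
(C) this class determines T (= KT), not D.

A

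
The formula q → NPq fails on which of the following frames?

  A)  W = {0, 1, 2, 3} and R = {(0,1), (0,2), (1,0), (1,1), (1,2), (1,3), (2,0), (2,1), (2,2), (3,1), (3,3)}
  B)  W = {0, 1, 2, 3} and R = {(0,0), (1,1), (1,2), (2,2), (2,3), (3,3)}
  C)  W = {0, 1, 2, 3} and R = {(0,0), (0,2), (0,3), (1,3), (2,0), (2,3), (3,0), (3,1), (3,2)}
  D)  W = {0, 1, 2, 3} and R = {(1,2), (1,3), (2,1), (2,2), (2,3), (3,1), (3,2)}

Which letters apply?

The schema q → NPq is axiom B; it is valid on a frame iff R is symmetric.
(A) R is symmetric (every R-edge is matched by its reverse), so the schema is valid here.
(B) R is not symmetric (1 R 2 but not 2 R 1), so the schema fails here.
(C) R is symmetric (every R-edge is matched by its reverse), so the schema is valid here.
(D) R is symmetric (every R-edge is matched by its reverse), so the schema is valid here.

B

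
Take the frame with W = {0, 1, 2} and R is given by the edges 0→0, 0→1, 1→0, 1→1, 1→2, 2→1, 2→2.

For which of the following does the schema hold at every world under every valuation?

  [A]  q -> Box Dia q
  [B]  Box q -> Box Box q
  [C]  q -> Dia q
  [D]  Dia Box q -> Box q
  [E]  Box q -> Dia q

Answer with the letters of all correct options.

R is reflexive: each world relates to itself.
R is symmetric: every R-edge is matched by its reverse.
R is not transitive: 0 R 1 and 1 R 2 but not 0 R 2.
R is not euclidean: 1 R 0 and 1 R 2 but not 0 R 2.
R is serial: every world has an R-successor.
(A) axiom B: valid iff R is symmetric. R is symmetric — valid.
(B) Box q -> Box Box q is axiom 4, which corresponds to transitivity. R is not transitive — not valid.
(C) q -> Dia q (the dual of axiom T) characterises the reflexive frames. R is reflexive — valid.
(D) Dia Box q -> Box q is the dual of axiom 5, which corresponds to the euclidean property. R is not euclidean — not valid.
(E) Box q -> Dia q is axiom D, which corresponds to seriality. R is serial — valid.

A, C, E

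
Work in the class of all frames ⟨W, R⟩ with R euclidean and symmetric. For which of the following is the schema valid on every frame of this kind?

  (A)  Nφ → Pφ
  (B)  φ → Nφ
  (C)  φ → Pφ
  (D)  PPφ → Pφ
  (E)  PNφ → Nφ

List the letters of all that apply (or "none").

A symmetric euclidean relation is transitive (uRv and vRw give vRu by symmetry, then uRw by the euclidean condition, applied at v).
(A) Nφ → Pφ is axiom D, which corresponds to seriality. Such an R need not be serial — not valid.
(B) φ → Nφ (equivalent to ◇p→p) corresponds to R being a subset of the identity. Such an R need not be a subset of the identity, so not valid.
(C) φ → Pφ (the dual of axiom T) characterises the reflexive frames. Such an R need not be reflexive — not valid.
(D) PPφ → Pφ is the dual of axiom 4; it is valid on a frame exactly when R is transitive. Every such R is transitive, so valid.
(E) PNφ → Nφ (the dual of axiom 5) characterises the euclidean frames. Every such R is euclidean — valid.

D, E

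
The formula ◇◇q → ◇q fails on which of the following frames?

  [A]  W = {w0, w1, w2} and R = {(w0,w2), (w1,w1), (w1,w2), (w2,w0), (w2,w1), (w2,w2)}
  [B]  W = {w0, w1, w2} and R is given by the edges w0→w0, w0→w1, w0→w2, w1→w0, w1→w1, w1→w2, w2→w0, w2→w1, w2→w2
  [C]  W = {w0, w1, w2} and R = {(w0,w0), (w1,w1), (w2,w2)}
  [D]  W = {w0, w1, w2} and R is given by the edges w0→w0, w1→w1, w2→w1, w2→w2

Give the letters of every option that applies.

A

The schema ◇◇q → ◇q is the dual of axiom 4; it is valid on a frame iff R is transitive.
(A) R is not transitive (w0 R w2 and w2 R w0 but not w0 R w0), so the schema fails here.
(B) R is transitive (R is closed under composition), so the schema is valid here.
(C) R is transitive (R is closed under composition), so the schema is valid here.
(D) R is transitive (R is closed under composition), so the schema is valid here.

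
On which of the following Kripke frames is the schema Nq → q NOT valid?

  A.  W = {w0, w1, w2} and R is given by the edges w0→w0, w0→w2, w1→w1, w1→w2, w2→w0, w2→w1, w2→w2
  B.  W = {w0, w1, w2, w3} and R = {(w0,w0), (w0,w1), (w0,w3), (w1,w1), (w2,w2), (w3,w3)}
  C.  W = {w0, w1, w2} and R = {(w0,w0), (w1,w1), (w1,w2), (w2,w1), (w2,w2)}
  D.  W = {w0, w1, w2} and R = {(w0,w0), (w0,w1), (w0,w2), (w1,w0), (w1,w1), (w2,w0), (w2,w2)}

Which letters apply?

The schema Nq → q is axiom T; it is valid on a frame iff R is reflexive.
(A) R is reflexive (each world relates to itself), so the schema is valid here.
(B) R is reflexive (each world relates to itself), so the schema is valid here.
(C) R is reflexive (each world relates to itself), so the schema is valid here.
(D) R is reflexive (each world relates to itself), so the schema is valid here.

none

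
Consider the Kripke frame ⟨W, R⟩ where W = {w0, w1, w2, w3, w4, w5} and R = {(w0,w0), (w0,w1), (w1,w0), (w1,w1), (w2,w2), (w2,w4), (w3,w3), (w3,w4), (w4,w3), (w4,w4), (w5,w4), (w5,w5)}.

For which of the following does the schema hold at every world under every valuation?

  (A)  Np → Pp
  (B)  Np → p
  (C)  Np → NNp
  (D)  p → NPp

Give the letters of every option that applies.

A, B

R is reflexive: each world relates to itself.
R is not symmetric: w2 R w4 but not w4 R w2.
R is not transitive: w2 R w4 and w4 R w3 but not w2 R w3.
R is serial: every world has an R-successor.
(A) Np → Pp is axiom D, which corresponds to seriality. R is serial — valid.
(B) axiom T: valid iff R is reflexive. R is reflexive — valid.
(C) Np → NNp is axiom 4; it is valid on a frame exactly when R is transitive. R is not transitive, so not valid.
(D) axiom B: valid iff R is symmetric. R is not symmetric — not valid.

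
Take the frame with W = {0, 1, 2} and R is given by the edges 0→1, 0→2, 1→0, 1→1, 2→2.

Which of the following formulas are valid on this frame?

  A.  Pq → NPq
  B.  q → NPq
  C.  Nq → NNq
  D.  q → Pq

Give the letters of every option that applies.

R is not reflexive: not 0 R 0.
R is not symmetric: 0 R 2 but not 2 R 0.
R is not transitive: 0 R 1 and 1 R 0 but not 0 R 0.
R is not euclidean: 0 R 1 and 0 R 2 but not 1 R 2.
(A) Pq → NPq is axiom 5; it is valid on a frame exactly when R is euclidean. R is not euclidean, so not valid.
(B) q → NPq (axiom B) characterises the symmetric frames. R is not symmetric — not valid.
(C) Nq → NNq is axiom 4, which corresponds to transitivity. R is not transitive — not valid.
(D) the dual of axiom T: valid iff R is reflexive. R is not reflexive — not valid.

none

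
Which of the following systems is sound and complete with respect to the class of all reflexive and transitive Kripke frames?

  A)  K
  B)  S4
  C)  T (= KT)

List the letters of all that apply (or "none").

B

(A) K is determined by the class of arbitrary frames.
(B) S4 is determined by exactly this class.
(C) T (= KT) is determined by the class of reflexive frames.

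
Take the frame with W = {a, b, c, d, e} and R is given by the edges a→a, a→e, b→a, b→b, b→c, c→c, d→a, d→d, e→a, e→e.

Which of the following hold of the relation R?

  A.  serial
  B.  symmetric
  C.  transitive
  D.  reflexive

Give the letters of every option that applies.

A, D

(A) serial: every world has an R-successor.
(B) not symmetric: b R a but not a R b.
(C) not transitive: b R a and a R e but not b R e.
(D) reflexive: each world relates to itself.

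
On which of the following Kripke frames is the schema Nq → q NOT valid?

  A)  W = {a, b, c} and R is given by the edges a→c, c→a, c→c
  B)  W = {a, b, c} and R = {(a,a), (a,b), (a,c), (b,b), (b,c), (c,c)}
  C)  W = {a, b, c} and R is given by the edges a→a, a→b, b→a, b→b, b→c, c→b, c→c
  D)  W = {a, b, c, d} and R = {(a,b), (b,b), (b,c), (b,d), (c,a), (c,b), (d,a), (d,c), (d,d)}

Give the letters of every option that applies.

The schema Nq → q is axiom T; it is valid on a frame iff R is reflexive.
(A) R is not reflexive (not a R a), so the schema fails here.
(B) R is reflexive (each world relates to itself), so the schema is valid here.
(C) R is reflexive (each world relates to itself), so the schema is valid here.
(D) R is not reflexive (not a R a), so the schema fails here.

A, D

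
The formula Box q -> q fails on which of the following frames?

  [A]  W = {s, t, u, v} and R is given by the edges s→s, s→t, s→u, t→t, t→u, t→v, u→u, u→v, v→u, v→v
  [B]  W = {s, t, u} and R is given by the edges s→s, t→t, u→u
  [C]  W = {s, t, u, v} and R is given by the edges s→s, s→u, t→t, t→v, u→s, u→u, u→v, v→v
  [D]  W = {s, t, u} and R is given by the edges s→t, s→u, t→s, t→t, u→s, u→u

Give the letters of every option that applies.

D

The schema Box q -> q is axiom T; it is valid on a frame iff R is reflexive.
(A) R is reflexive (each world relates to itself), so the schema is valid here.
(B) R is reflexive (each world relates to itself), so the schema is valid here.
(C) R is reflexive (each world relates to itself), so the schema is valid here.
(D) R is not reflexive (not s R s), so the schema fails here.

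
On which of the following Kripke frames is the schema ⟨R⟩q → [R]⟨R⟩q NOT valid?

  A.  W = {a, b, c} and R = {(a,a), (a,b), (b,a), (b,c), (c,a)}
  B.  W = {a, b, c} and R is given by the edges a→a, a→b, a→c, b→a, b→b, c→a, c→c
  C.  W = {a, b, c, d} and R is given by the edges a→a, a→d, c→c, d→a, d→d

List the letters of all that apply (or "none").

The schema ⟨R⟩q → [R]⟨R⟩q is axiom 5; it is valid on a frame iff R is euclidean.
(A) R is not euclidean (b R a and b R c but not a R c), so the schema fails here.
(B) R is not euclidean (a R b and a R c but not b R c), so the schema fails here.
(C) R is euclidean (any two R-successors of the same world are R-related), so the schema is valid here.

A, B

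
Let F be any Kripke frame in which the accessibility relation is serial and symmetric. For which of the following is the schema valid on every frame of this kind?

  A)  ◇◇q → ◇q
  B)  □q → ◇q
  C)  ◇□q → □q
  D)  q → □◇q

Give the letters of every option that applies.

B, D

(A) ◇◇q → ◇q is the dual of axiom 4, which corresponds to transitivity. Such an R need not be transitive — not valid.
(B) axiom D: valid iff R is serial. Every such R is serial — valid.
(C) ◇□q → □q is the dual of axiom 5; it is valid on a frame exactly when R is euclidean. Such an R need not be euclidean, so not valid.
(D) q → □◇q (axiom B) characterises the symmetric frames. Every such R is symmetric — valid.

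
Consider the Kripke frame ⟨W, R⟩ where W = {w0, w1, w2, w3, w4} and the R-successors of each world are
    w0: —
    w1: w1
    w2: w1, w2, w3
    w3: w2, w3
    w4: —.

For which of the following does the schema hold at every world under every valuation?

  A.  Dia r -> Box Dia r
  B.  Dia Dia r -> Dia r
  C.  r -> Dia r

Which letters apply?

none

R is not reflexive: not w0 R w0.
R is not transitive: w3 R w2 and w2 R w1 but not w3 R w1.
R is not euclidean: w2 R w1 and w2 R w2 but not w1 R w2.
(A) Dia r -> Box Dia r is axiom 5, which corresponds to the euclidean property. R is not euclidean — not valid.
(B) the dual of axiom 4: valid iff R is transitive. R is not transitive — not valid.
(C) the dual of axiom T: valid iff R is reflexive. R is not reflexive — not valid.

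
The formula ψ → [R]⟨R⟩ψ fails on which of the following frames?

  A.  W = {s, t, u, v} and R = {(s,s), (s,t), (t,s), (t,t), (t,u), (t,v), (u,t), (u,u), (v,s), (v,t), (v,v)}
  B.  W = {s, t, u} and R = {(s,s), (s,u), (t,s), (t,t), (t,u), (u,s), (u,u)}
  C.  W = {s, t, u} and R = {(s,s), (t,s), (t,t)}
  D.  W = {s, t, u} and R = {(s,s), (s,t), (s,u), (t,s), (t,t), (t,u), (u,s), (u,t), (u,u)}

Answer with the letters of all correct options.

A, B, C

The schema ψ → [R]⟨R⟩ψ is axiom B; it is valid on a frame iff R is symmetric.
(A) R is not symmetric (v R s but not s R v), so the schema fails here.
(B) R is not symmetric (t R s but not s R t), so the schema fails here.
(C) R is not symmetric (t R s but not s R t), so the schema fails here.
(D) R is symmetric (every R-edge is matched by its reverse), so the schema is valid here.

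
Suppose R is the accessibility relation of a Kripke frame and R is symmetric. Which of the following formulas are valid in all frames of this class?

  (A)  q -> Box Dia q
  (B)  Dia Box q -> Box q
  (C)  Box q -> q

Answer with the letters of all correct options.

(A) q -> Box Dia q is axiom B, which corresponds to symmetry. Every such R is symmetric — valid.
(B) the dual of axiom 5: valid iff R is euclidean. Such an R need not be euclidean — not valid.
(C) Box q -> q is axiom T; it is valid on a frame exactly when R is reflexive. Such an R need not be reflexive, so not valid.

A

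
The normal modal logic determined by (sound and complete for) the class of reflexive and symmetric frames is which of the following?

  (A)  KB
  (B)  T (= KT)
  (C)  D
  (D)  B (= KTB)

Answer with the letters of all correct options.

(A) KB is determined by the class of symmetric frames.
(B) T (= KT) is determined by the class of reflexive frames.
(C) D is determined by the class of serial frames.
(D) B (= KTB) is determined by exactly this class.

D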